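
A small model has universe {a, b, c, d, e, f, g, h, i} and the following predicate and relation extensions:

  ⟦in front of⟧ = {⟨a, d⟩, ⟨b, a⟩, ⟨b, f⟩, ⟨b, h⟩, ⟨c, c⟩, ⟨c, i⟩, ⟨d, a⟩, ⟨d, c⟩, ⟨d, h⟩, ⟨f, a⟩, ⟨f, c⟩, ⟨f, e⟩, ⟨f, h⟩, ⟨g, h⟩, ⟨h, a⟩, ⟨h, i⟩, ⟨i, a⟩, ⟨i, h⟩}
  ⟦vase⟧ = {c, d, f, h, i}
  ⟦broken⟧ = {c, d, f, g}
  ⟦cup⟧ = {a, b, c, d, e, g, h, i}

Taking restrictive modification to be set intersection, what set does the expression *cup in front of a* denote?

⟦in front of a⟧ = {x : ⟨x, a⟩ ∈ ⟦in front of⟧} = {b, d, f, h, i}
⟦cup⟧ = {a, b, c, d, e, g, h, i}
… ∩ ⟦in front of a⟧ = {a, b, c, d, e, g, h, i} ∩ {b, d, f, h, i} = {b, d, h, i}
So ⟦cup in front of a⟧ = {b, d, h, i}.

{b, d, h, i}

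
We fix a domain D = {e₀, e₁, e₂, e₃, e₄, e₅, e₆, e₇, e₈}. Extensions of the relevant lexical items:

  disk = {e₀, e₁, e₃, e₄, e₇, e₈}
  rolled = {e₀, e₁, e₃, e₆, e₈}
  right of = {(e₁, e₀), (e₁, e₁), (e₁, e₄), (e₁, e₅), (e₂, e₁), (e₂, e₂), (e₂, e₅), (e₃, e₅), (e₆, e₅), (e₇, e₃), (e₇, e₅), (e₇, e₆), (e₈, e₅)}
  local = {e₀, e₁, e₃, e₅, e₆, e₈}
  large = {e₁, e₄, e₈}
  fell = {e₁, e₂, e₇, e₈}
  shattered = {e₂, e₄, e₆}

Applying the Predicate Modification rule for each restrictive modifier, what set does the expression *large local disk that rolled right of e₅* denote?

⟦that rolled⟧ = ⟦rolled⟧ = {e₀, e₁, e₃, e₆, e₈}
⟦right of e₅⟧ = {x : ⟨x, e₅⟩ ∈ ⟦right of⟧} = {e₁, e₂, e₃, e₆, e₇, e₈}
⟦disk⟧ = {e₀, e₁, e₃, e₄, e₇, e₈}
… ∩ ⟦that rolled⟧ = {e₀, e₁, e₃, e₄, e₇, e₈} ∩ {e₀, e₁, e₃, e₆, e₈} = {e₀, e₁, e₃, e₈}
… ∩ ⟦right of e₅⟧ = {e₀, e₁, e₃, e₈} ∩ {e₁, e₂, e₃, e₆, e₇, e₈} = {e₁, e₃, e₈}
… ∩ ⟦large⟧ = {e₁, e₃, e₈} ∩ {e₁, e₄, e₈} = {e₁, e₈}
… ∩ ⟦local⟧ = {e₁, e₈} ∩ {e₀, e₁, e₃, e₅, e₆, e₈} = {e₁, e₈}
So ⟦large local disk that rolled right of e₅⟧ = {e₁, e₈}.

{e₁, e₈}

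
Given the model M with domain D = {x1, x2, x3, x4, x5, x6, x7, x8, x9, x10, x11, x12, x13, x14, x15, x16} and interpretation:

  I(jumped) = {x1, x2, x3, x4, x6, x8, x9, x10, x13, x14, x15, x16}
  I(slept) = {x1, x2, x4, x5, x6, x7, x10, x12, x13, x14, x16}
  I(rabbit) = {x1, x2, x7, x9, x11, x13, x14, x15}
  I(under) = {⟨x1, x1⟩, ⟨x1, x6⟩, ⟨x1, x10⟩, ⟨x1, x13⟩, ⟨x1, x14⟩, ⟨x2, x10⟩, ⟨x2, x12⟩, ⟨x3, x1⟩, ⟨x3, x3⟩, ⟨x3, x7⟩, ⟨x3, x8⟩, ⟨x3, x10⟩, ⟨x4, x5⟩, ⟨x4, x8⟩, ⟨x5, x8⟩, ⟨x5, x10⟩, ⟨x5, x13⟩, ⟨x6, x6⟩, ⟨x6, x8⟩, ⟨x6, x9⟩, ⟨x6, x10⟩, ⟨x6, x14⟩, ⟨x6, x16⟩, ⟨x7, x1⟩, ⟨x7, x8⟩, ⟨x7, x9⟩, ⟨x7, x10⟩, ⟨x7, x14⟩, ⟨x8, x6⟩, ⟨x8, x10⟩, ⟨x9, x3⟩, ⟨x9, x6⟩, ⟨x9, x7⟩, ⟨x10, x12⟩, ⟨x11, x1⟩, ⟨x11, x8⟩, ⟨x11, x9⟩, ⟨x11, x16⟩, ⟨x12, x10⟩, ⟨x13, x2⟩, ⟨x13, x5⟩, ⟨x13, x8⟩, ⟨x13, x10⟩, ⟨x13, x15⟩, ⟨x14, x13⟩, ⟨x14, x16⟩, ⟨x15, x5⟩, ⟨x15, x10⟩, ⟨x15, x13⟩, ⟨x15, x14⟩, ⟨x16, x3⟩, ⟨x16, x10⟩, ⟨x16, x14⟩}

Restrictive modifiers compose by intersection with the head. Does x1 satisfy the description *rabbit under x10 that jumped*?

yes

⟦under x10⟧ = {x : ⟨x, x10⟩ ∈ ⟦under⟧} = {x1, x2, x3, x5, x6, x7, x8, x12, x13, x15, x16}
⟦that jumped⟧ = ⟦jumped⟧ = {x1, x2, x3, x4, x6, x8, x9, x10, x13, x14, x15, x16}
⟦rabbit⟧ = {x1, x2, x7, x9, x11, x13, x14, x15}
… ∩ ⟦under x10⟧ = {x1, x2, x7, x9, x11, x13, x14, x15} ∩ {x1, x2, x3, x5, x6, x7, x8, x12, x13, x15, x16} = {x1, x2, x7, x13, x15}
… ∩ ⟦that jumped⟧ = {x1, x2, x7, x13, x15} ∩ {x1, x2, x3, x4, x6, x8, x9, x10, x13, x14, x15, x16} = {x1, x2, x13, x15}
⟦rabbit under x10 that jumped⟧ = {x1, x2, x13, x15}; x1 ∈ this set.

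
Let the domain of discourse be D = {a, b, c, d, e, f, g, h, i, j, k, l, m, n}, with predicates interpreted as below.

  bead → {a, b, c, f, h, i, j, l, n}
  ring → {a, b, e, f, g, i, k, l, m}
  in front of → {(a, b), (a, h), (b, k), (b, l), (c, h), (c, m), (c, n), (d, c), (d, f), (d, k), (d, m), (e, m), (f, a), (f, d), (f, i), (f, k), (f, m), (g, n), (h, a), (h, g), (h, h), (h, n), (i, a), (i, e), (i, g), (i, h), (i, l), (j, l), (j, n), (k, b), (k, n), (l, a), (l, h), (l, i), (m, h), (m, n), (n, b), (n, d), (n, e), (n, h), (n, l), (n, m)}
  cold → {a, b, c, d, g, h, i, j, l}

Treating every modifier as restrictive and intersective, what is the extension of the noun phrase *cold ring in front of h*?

{a, i, l}

⟦in front of h⟧ = {x : ⟨x, h⟩ ∈ ⟦in front of⟧} = {a, c, h, i, l, m, n}
⟦ring⟧ = {a, b, e, f, g, i, k, l, m}
… ∩ ⟦in front of h⟧ = {a, b, e, f, g, i, k, l, m} ∩ {a, c, h, i, l, m, n} = {a, i, l, m}
… ∩ ⟦cold⟧ = {a, i, l, m} ∩ {a, b, c, d, g, h, i, j, l} = {a, i, l}
So ⟦cold ring in front of h⟧ = {a, i, l}.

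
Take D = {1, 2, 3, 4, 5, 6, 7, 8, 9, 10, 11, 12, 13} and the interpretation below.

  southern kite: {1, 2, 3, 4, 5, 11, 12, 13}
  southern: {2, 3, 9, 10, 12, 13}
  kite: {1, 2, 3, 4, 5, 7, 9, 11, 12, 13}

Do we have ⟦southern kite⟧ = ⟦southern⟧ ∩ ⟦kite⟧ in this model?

⟦southern⟧ ∩ ⟦kite⟧ = {2, 3, 9, 10, 12, 13} ∩ {1, 2, 3, 4, 5, 7, 9, 11, 12, 13} = {2, 3, 9, 12, 13}
Observed ⟦southern kite⟧ = {1, 2, 3, 4, 5, 11, 12, 13}.
These differ, so the modifier is not intersective in this model.

no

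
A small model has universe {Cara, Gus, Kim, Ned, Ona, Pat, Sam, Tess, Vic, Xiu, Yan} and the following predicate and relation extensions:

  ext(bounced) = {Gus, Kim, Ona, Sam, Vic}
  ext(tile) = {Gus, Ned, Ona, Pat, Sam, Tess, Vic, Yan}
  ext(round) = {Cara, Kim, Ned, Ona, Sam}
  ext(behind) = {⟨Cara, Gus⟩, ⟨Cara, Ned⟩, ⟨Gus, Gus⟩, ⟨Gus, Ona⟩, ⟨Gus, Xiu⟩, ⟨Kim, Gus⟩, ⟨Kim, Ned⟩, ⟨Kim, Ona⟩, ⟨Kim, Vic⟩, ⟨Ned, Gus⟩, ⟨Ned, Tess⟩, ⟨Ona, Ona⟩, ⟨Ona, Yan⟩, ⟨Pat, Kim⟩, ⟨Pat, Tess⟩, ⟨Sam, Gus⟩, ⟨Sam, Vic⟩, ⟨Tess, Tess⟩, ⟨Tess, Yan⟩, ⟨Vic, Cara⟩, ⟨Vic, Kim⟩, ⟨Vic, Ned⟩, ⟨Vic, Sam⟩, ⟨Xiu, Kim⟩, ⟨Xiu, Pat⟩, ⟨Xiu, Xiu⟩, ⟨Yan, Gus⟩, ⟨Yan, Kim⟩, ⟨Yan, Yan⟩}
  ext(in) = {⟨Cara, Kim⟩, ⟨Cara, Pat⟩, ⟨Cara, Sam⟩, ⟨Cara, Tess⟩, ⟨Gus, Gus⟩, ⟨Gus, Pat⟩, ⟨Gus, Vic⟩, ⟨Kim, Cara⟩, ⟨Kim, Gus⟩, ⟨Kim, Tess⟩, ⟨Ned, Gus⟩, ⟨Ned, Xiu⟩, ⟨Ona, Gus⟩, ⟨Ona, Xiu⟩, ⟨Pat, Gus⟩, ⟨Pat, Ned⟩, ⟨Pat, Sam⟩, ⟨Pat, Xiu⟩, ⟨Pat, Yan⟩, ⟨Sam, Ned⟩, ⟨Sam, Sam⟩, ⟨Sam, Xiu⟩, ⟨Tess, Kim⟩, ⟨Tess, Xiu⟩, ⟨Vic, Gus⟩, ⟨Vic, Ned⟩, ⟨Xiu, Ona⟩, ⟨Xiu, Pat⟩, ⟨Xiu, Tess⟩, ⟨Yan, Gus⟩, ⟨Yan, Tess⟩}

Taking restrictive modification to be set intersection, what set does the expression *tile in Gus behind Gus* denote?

{Gus, Ned, Yan}

⟦in Gus⟧ = {x : ⟨x, Gus⟩ ∈ ⟦in⟧} = {Gus, Kim, Ned, Ona, Pat, Vic, Yan}
⟦behind Gus⟧ = {x : ⟨x, Gus⟩ ∈ ⟦behind⟧} = {Cara, Gus, Kim, Ned, Sam, Yan}
⟦tile⟧ = {Gus, Ned, Ona, Pat, Sam, Tess, Vic, Yan}
… ∩ ⟦in Gus⟧ = {Gus, Ned, Ona, Pat, Sam, Tess, Vic, Yan} ∩ {Gus, Kim, Ned, Ona, Pat, Vic, Yan} = {Gus, Ned, Ona, Pat, Vic, Yan}
… ∩ ⟦behind Gus⟧ = {Gus, Ned, Ona, Pat, Vic, Yan} ∩ {Cara, Gus, Kim, Ned, Sam, Yan} = {Gus, Ned, Yan}
So ⟦tile in Gus behind Gus⟧ = {Gus, Ned, Yan}.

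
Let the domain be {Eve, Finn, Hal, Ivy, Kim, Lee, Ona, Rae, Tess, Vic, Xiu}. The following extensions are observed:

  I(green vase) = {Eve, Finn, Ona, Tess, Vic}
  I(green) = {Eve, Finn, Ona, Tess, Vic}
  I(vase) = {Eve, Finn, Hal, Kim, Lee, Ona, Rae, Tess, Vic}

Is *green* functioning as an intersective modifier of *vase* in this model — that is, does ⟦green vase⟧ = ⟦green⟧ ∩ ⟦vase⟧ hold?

yes

⟦green⟧ ∩ ⟦vase⟧ = {Eve, Finn, Ona, Tess, Vic} ∩ {Eve, Finn, Hal, Kim, Lee, Ona, Rae, Tess, Vic} = {Eve, Finn, Ona, Tess, Vic}
Observed ⟦green vase⟧ = {Eve, Finn, Ona, Tess, Vic}.
These coincide, so the modifier is intersective here.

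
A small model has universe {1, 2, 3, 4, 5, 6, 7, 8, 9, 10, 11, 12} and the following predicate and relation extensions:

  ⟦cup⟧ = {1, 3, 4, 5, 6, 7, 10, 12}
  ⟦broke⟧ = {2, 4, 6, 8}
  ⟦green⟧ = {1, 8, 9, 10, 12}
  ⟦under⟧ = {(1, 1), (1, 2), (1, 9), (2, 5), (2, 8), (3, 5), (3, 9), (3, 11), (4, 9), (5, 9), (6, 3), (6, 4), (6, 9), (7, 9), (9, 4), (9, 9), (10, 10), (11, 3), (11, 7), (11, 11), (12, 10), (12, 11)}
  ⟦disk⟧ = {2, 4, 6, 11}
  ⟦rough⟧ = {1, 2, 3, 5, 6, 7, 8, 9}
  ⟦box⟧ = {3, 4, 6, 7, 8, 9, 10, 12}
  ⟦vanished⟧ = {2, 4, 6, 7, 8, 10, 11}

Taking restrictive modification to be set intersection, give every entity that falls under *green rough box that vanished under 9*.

⟦that vanished⟧ = ⟦vanished⟧ = {2, 4, 6, 7, 8, 10, 11}
⟦under 9⟧ = {x : ⟨x, 9⟩ ∈ ⟦under⟧} = {1, 3, 4, 5, 6, 7, 9}
⟦box⟧ = {3, 4, 6, 7, 8, 9, 10, 12}
… ∩ ⟦that vanished⟧ = {3, 4, 6, 7, 8, 9, 10, 12} ∩ {2, 4, 6, 7, 8, 10, 11} = {4, 6, 7, 8, 10}
… ∩ ⟦under 9⟧ = {4, 6, 7, 8, 10} ∩ {1, 3, 4, 5, 6, 7, 9} = {4, 6, 7}
… ∩ ⟦green⟧ = {4, 6, 7} ∩ {1, 8, 9, 10, 12} = ∅
… ∩ ⟦rough⟧ = ∅ ∩ {1, 2, 3, 5, 6, 7, 8, 9} = ∅
So ⟦green rough box that vanished under 9⟧ = ∅.

∅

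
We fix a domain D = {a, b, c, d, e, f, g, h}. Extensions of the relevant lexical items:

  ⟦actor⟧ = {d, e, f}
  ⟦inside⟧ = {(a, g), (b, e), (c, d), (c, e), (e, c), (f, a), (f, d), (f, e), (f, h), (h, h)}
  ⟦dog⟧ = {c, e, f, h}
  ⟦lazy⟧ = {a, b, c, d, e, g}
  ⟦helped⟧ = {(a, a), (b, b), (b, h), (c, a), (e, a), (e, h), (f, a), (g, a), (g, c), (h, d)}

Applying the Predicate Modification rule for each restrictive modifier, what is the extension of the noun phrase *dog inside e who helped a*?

{c, f}

⟦inside e⟧ = {x : ⟨x, e⟩ ∈ ⟦inside⟧} = {b, c, f}
⟦who helped a⟧ = {x : ⟨x, a⟩ ∈ ⟦helped⟧} = {a, c, e, f, g}
⟦dog⟧ = {c, e, f, h}
… ∩ ⟦inside e⟧ = {c, e, f, h} ∩ {b, c, f} = {c, f}
… ∩ ⟦who helped a⟧ = {c, f} ∩ {a, c, e, f, g} = {c, f}
So ⟦dog inside e who helped a⟧ = {c, f}.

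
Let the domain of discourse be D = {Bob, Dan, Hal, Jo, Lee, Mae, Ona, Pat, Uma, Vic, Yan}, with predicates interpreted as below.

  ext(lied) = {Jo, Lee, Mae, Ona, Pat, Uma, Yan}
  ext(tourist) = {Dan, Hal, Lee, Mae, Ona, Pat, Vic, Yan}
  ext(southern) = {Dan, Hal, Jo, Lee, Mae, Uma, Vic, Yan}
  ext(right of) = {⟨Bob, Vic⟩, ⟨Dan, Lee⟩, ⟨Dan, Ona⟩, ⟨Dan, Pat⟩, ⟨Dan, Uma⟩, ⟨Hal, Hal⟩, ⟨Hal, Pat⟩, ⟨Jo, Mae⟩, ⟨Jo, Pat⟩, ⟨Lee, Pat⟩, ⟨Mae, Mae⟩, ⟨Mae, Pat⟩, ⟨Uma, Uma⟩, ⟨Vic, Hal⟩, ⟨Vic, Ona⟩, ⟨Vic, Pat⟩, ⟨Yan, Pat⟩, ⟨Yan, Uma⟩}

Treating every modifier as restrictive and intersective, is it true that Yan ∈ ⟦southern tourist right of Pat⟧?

yes

⟦right of Pat⟧ = {x : ⟨x, Pat⟩ ∈ ⟦right of⟧} = {Dan, Hal, Jo, Lee, Mae, Vic, Yan}
⟦tourist⟧ = {Dan, Hal, Lee, Mae, Ona, Pat, Vic, Yan}
… ∩ ⟦right of Pat⟧ = {Dan, Hal, Lee, Mae, Ona, Pat, Vic, Yan} ∩ {Dan, Hal, Jo, Lee, Mae, Vic, Yan} = {Dan, Hal, Lee, Mae, Vic, Yan}
… ∩ ⟦southern⟧ = {Dan, Hal, Lee, Mae, Vic, Yan} ∩ {Dan, Hal, Jo, Lee, Mae, Uma, Vic, Yan} = {Dan, Hal, Lee, Mae, Vic, Yan}
⟦southern tourist right of Pat⟧ = {Dan, Hal, Lee, Mae, Vic, Yan}; Yan ∈ this set.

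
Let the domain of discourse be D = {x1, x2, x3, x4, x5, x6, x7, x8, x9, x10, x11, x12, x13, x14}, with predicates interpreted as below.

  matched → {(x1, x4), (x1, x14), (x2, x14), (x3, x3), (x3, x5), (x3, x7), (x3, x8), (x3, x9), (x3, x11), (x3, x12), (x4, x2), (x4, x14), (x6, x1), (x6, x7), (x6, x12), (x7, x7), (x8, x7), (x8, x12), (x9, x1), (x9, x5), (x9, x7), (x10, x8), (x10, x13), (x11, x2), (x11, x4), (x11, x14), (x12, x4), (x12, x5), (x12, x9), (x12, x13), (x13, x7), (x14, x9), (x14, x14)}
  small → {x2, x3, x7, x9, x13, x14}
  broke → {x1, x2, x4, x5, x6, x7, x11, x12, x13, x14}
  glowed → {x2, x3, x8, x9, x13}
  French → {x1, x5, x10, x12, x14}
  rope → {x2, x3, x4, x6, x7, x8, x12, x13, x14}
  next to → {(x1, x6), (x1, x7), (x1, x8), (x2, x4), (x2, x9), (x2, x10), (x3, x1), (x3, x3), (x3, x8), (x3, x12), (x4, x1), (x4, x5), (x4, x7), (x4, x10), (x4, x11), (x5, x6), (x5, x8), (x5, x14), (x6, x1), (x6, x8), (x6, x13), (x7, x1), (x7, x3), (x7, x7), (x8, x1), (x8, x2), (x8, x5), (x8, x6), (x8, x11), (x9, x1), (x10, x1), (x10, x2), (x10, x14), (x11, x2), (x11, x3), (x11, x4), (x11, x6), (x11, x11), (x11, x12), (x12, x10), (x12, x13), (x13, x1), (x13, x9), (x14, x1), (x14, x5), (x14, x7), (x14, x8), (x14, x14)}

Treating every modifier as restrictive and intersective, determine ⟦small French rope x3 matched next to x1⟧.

⟦x3 matched⟧ = {x : ⟨x3, x⟩ ∈ ⟦matched⟧} = {x3, x5, x7, x8, x9, x11, x12}
⟦next to x1⟧ = {x : ⟨x, x1⟩ ∈ ⟦next to⟧} = {x3, x4, x6, x7, x8, x9, x10, x13, x14}
⟦rope⟧ = {x2, x3, x4, x6, x7, x8, x12, x13, x14}
… ∩ ⟦x3 matched⟧ = {x2, x3, x4, x6, x7, x8, x12, x13, x14} ∩ {x3, x5, x7, x8, x9, x11, x12} = {x3, x7, x8, x12}
… ∩ ⟦next to x1⟧ = {x3, x7, x8, x12} ∩ {x3, x4, x6, x7, x8, x9, x10, x13, x14} = {x3, x7, x8}
… ∩ ⟦small⟧ = {x3, x7, x8} ∩ {x2, x3, x7, x9, x13, x14} = {x3, x7}
… ∩ ⟦French⟧ = {x3, x7} ∩ {x1, x5, x10, x12, x14} = ∅
So ⟦small French rope x3 matched next to x1⟧ = {}.

{}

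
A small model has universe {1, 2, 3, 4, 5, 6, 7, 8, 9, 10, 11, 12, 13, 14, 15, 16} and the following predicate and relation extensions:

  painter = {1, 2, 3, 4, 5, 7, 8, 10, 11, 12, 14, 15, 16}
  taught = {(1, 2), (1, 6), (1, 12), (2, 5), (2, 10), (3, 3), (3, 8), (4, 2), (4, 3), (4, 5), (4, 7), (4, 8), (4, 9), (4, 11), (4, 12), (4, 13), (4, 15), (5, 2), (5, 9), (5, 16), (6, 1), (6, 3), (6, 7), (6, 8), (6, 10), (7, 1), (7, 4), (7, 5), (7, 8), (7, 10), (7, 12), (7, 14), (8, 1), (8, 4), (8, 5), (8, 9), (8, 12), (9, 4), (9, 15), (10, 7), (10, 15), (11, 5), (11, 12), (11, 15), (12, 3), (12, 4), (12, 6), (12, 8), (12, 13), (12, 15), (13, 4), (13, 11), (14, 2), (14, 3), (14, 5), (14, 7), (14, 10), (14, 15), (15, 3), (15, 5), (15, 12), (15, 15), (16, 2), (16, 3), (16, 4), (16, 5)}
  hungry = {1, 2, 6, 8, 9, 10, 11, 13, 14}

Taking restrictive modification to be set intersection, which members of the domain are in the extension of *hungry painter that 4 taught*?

{2, 8, 11}

⟦that 4 taught⟧ = {x : ⟨4, x⟩ ∈ ⟦taught⟧} = {2, 3, 5, 7, 8, 9, 11, 12, 13, 15}
⟦painter⟧ = {1, 2, 3, 4, 5, 7, 8, 10, 11, 12, 14, 15, 16}
… ∩ ⟦that 4 taught⟧ = {1, 2, 3, 4, 5, 7, 8, 10, 11, 12, 14, 15, 16} ∩ {2, 3, 5, 7, 8, 9, 11, 12, 13, 15} = {2, 3, 5, 7, 8, 11, 12, 15}
… ∩ ⟦hungry⟧ = {2, 3, 5, 7, 8, 11, 12, 15} ∩ {1, 2, 6, 8, 9, 10, 11, 13, 14} = {2, 8, 11}
So ⟦hungry painter that 4 taught⟧ = {2, 8, 11}.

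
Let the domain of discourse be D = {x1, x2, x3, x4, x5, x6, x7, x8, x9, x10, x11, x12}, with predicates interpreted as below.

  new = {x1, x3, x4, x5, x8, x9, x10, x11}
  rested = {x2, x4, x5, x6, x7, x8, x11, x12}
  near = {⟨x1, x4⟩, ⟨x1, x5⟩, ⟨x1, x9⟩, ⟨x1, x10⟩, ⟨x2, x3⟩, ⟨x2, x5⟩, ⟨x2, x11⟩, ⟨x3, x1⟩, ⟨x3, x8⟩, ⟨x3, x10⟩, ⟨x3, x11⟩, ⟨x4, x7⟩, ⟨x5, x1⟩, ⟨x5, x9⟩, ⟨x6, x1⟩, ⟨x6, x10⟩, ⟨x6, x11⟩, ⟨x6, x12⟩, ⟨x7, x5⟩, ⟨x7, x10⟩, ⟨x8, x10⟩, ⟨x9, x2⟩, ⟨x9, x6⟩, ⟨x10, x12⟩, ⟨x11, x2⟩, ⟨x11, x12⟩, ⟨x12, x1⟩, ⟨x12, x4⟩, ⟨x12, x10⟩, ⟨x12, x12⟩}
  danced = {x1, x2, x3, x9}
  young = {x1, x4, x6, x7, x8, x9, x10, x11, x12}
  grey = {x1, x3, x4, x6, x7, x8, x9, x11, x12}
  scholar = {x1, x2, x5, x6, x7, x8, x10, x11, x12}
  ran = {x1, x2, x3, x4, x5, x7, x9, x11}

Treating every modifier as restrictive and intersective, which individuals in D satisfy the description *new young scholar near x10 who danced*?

{x1}

⟦near x10⟧ = {x : ⟨x, x10⟩ ∈ ⟦near⟧} = {x1, x3, x6, x7, x8, x12}
⟦who danced⟧ = ⟦danced⟧ = {x1, x2, x3, x9}
⟦scholar⟧ = {x1, x2, x5, x6, x7, x8, x10, x11, x12}
… ∩ ⟦near x10⟧ = {x1, x2, x5, x6, x7, x8, x10, x11, x12} ∩ {x1, x3, x6, x7, x8, x12} = {x1, x6, x7, x8, x12}
… ∩ ⟦who danced⟧ = {x1, x6, x7, x8, x12} ∩ {x1, x2, x3, x9} = {x1}
… ∩ ⟦new⟧ = {x1} ∩ {x1, x3, x4, x5, x8, x9, x10, x11} = {x1}
… ∩ ⟦young⟧ = {x1} ∩ {x1, x4, x6, x7, x8, x9, x10, x11, x12} = {x1}
So ⟦new young scholar near x10 who danced⟧ = {x1}.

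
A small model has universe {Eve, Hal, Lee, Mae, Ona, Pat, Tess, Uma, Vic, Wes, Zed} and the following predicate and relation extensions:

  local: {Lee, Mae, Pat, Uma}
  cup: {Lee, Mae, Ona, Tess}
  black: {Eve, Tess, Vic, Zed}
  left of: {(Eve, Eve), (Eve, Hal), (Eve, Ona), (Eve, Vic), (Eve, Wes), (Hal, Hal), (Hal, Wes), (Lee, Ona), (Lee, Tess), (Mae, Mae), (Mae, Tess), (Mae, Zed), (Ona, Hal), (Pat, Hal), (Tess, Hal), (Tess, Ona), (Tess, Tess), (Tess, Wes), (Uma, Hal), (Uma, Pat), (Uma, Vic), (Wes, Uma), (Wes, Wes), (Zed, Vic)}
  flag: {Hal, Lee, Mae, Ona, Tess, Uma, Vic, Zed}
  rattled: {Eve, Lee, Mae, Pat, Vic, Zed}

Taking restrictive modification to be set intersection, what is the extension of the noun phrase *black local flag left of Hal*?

{}

⟦left of Hal⟧ = {x : ⟨x, Hal⟩ ∈ ⟦left of⟧} = {Eve, Hal, Ona, Pat, Tess, Uma}
⟦flag⟧ = {Hal, Lee, Mae, Ona, Tess, Uma, Vic, Zed}
… ∩ ⟦left of Hal⟧ = {Hal, Lee, Mae, Ona, Tess, Uma, Vic, Zed} ∩ {Eve, Hal, Ona, Pat, Tess, Uma} = {Hal, Ona, Tess, Uma}
… ∩ ⟦black⟧ = {Hal, Ona, Tess, Uma} ∩ {Eve, Tess, Vic, Zed} = {Tess}
… ∩ ⟦local⟧ = {Tess} ∩ {Lee, Mae, Pat, Uma} = ∅
So ⟦black local flag left of Hal⟧ = {}.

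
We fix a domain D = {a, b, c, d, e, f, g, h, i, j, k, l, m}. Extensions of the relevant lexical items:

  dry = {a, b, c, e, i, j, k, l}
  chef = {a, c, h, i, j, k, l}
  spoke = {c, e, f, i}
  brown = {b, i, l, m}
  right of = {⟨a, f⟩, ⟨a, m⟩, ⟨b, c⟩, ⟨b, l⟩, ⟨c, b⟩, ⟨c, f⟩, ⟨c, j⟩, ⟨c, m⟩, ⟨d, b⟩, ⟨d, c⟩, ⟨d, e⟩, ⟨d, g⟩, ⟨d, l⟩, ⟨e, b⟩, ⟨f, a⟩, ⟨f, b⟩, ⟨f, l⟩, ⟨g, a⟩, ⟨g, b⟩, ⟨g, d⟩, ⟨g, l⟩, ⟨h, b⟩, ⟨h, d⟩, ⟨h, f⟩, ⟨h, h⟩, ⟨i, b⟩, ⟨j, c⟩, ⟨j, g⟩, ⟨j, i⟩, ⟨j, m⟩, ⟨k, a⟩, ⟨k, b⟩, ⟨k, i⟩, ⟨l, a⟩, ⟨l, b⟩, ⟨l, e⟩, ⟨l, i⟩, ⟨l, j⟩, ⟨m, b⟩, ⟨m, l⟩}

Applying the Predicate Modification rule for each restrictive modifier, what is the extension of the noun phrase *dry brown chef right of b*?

⟦right of b⟧ = {x : ⟨x, b⟩ ∈ ⟦right of⟧} = {c, d, e, f, g, h, i, k, l, m}
⟦chef⟧ = {a, c, h, i, j, k, l}
… ∩ ⟦right of b⟧ = {a, c, h, i, j, k, l} ∩ {c, d, e, f, g, h, i, k, l, m} = {c, h, i, k, l}
… ∩ ⟦dry⟧ = {c, h, i, k, l} ∩ {a, b, c, e, i, j, k, l} = {c, i, k, l}
… ∩ ⟦brown⟧ = {c, i, k, l} ∩ {b, i, l, m} = {i, l}
So ⟦dry brown chef right of b⟧ = {i, l}.

{i, l}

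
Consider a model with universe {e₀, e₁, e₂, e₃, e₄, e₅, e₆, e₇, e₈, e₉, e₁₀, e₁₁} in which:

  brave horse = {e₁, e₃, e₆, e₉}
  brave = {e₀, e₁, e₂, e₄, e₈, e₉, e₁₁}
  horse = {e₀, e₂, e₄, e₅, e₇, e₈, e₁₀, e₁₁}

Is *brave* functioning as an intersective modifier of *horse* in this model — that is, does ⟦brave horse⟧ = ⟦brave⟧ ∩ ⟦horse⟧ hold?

no

⟦brave⟧ ∩ ⟦horse⟧ = {e₀, e₁, e₂, e₄, e₈, e₉, e₁₁} ∩ {e₀, e₂, e₄, e₅, e₇, e₈, e₁₀, e₁₁} = {e₀, e₂, e₄, e₈, e₁₁}
Observed ⟦brave horse⟧ = {e₁, e₃, e₆, e₉}.
These differ, so the modifier is not intersective in this model.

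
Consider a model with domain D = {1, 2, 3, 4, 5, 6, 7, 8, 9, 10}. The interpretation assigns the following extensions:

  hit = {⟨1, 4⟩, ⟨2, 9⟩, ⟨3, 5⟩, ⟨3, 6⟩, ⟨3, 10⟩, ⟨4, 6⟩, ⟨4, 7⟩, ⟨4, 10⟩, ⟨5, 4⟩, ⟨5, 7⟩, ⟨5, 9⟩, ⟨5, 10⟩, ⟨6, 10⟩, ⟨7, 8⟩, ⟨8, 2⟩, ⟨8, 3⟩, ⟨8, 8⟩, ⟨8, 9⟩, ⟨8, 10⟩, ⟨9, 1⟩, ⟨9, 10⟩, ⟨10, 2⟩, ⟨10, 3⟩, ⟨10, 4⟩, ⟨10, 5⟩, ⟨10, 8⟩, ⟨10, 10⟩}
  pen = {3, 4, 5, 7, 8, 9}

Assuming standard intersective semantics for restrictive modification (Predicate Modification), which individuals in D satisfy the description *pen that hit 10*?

{3, 4, 5, 8, 9}

⟦that hit 10⟧ = {x : ⟨x, 10⟩ ∈ ⟦hit⟧} = {3, 4, 5, 6, 8, 9, 10}
⟦pen⟧ = {3, 4, 5, 7, 8, 9}
… ∩ ⟦that hit 10⟧ = {3, 4, 5, 7, 8, 9} ∩ {3, 4, 5, 6, 8, 9, 10} = {3, 4, 5, 8, 9}
So ⟦pen that hit 10⟧ = {3, 4, 5, 8, 9}.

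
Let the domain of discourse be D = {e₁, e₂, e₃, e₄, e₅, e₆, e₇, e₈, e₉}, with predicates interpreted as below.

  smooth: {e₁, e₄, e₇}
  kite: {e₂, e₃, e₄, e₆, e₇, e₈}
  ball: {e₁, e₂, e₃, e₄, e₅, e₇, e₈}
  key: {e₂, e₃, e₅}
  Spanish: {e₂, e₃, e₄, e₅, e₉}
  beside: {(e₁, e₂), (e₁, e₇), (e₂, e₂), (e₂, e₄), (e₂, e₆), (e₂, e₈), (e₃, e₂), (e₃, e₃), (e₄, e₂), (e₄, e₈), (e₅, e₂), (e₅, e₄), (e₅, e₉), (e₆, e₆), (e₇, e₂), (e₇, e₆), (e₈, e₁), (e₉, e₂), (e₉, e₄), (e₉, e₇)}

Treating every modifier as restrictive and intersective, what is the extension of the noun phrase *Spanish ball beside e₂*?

⟦beside e₂⟧ = {x : ⟨x, e₂⟩ ∈ ⟦beside⟧} = {e₁, e₂, e₃, e₄, e₅, e₇, e₉}
⟦ball⟧ = {e₁, e₂, e₃, e₄, e₅, e₇, e₈}
… ∩ ⟦beside e₂⟧ = {e₁, e₂, e₃, e₄, e₅, e₇, e₈} ∩ {e₁, e₂, e₃, e₄, e₅, e₇, e₉} = {e₁, e₂, e₃, e₄, e₅, e₇}
… ∩ ⟦Spanish⟧ = {e₁, e₂, e₃, e₄, e₅, e₇} ∩ {e₂, e₃, e₄, e₅, e₉} = {e₂, e₃, e₄, e₅}
So ⟦Spanish ball beside e₂⟧ = {e₂, e₃, e₄, e₅}.

{e₂, e₃, e₄, e₅}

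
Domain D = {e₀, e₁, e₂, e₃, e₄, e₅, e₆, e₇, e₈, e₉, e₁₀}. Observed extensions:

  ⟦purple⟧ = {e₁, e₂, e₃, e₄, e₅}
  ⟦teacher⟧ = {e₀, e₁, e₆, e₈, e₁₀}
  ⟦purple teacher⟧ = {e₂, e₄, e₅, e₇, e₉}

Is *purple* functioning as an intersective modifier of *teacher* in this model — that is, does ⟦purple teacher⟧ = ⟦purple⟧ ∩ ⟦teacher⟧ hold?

⟦purple⟧ ∩ ⟦teacher⟧ = {e₁, e₂, e₃, e₄, e₅} ∩ {e₀, e₁, e₆, e₈, e₁₀} = {e₁}
Observed ⟦purple teacher⟧ = {e₂, e₄, e₅, e₇, e₉}.
These differ, so the modifier is not intersective in this model.

no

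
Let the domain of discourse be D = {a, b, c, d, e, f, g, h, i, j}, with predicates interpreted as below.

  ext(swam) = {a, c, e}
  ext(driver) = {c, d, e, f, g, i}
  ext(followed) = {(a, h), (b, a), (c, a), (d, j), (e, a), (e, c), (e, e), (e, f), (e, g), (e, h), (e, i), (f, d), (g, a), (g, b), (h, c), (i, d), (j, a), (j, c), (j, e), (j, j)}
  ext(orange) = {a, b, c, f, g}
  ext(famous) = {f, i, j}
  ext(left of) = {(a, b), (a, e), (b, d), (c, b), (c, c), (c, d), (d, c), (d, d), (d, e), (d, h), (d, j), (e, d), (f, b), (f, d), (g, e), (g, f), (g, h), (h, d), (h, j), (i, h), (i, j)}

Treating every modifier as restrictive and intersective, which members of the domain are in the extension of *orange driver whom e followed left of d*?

⟦whom e followed⟧ = {x : ⟨e, x⟩ ∈ ⟦followed⟧} = {a, c, e, f, g, h, i}
⟦left of d⟧ = {x : ⟨x, d⟩ ∈ ⟦left of⟧} = {b, c, d, e, f, h}
⟦driver⟧ = {c, d, e, f, g, i}
… ∩ ⟦whom e followed⟧ = {c, d, e, f, g, i} ∩ {a, c, e, f, g, h, i} = {c, e, f, g, i}
… ∩ ⟦left of d⟧ = {c, e, f, g, i} ∩ {b, c, d, e, f, h} = {c, e, f}
… ∩ ⟦orange⟧ = {c, e, f} ∩ {a, b, c, f, g} = {c, f}
So ⟦orange driver whom e followed left of d⟧ = {c, f}.

{c, f}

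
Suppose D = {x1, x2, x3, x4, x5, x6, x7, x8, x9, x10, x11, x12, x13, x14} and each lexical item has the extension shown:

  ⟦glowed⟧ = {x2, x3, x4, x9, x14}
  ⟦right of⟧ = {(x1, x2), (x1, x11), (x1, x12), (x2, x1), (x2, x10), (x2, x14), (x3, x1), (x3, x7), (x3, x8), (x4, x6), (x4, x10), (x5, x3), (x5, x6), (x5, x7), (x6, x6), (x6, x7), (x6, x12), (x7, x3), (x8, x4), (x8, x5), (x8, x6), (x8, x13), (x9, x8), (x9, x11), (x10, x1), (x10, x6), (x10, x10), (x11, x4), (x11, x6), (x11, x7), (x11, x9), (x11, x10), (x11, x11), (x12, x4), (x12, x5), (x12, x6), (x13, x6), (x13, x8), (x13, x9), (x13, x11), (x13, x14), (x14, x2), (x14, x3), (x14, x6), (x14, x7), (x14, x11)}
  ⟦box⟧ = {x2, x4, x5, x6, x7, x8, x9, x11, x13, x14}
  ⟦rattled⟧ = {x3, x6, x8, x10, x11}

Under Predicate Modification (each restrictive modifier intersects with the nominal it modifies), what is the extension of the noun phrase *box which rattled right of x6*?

⟦which rattled⟧ = ⟦rattled⟧ = {x3, x6, x8, x10, x11}
⟦right of x6⟧ = {x : ⟨x, x6⟩ ∈ ⟦right of⟧} = {x4, x5, x6, x8, x10, x11, x12, x13, x14}
⟦box⟧ = {x2, x4, x5, x6, x7, x8, x9, x11, x13, x14}
… ∩ ⟦which rattled⟧ = {x2, x4, x5, x6, x7, x8, x9, x11, x13, x14} ∩ {x3, x6, x8, x10, x11} = {x6, x8, x11}
… ∩ ⟦right of x6⟧ = {x6, x8, x11} ∩ {x4, x5, x6, x8, x10, x11, x12, x13, x14} = {x6, x8, x11}
So ⟦box which rattled right of x6⟧ = {x6, x8, x11}.

{x6, x8, x11}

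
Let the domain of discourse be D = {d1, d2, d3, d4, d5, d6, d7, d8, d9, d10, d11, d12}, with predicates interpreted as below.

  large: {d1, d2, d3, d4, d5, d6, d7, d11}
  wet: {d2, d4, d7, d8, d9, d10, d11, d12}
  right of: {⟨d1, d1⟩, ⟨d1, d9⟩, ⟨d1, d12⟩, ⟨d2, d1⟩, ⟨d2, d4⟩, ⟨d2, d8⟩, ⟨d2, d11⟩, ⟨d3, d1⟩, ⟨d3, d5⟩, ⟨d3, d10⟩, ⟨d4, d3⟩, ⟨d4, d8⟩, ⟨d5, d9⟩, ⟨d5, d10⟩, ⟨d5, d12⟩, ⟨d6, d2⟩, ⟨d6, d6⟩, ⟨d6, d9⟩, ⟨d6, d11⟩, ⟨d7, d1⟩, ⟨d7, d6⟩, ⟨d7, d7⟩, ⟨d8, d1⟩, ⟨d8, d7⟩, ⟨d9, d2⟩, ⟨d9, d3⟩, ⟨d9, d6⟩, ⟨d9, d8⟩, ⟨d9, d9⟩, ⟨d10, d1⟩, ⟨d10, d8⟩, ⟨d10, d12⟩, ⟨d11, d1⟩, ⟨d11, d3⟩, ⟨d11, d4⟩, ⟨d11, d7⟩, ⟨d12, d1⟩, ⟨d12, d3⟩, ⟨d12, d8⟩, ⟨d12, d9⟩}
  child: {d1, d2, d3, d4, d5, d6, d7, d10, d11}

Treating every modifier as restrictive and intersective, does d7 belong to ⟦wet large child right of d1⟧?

yes

⟦right of d1⟧ = {x : ⟨x, d1⟩ ∈ ⟦right of⟧} = {d1, d2, d3, d7, d8, d10, d11, d12}
⟦child⟧ = {d1, d2, d3, d4, d5, d6, d7, d10, d11}
… ∩ ⟦right of d1⟧ = {d1, d2, d3, d4, d5, d6, d7, d10, d11} ∩ {d1, d2, d3, d7, d8, d10, d11, d12} = {d1, d2, d3, d7, d10, d11}
… ∩ ⟦wet⟧ = {d1, d2, d3, d7, d10, d11} ∩ {d2, d4, d7, d8, d9, d10, d11, d12} = {d2, d7, d10, d11}
… ∩ ⟦large⟧ = {d2, d7, d10, d11} ∩ {d1, d2, d3, d4, d5, d6, d7, d11} = {d2, d7, d11}
⟦wet large child right of d1⟧ = {d2, d7, d11}; d7 ∈ this set.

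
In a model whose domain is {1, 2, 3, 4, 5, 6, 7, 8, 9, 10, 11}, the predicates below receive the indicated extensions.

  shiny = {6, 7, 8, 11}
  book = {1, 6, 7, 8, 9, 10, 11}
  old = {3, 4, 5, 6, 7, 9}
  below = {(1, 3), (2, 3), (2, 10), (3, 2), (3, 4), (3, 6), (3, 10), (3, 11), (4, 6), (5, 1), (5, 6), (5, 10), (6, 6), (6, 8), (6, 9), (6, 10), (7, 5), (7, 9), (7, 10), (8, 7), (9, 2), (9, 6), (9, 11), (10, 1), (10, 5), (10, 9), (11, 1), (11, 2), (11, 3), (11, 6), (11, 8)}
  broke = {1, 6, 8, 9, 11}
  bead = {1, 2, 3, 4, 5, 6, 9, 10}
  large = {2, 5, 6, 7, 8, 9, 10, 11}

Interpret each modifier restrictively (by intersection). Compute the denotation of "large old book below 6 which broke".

⟦below 6⟧ = {x : ⟨x, 6⟩ ∈ ⟦below⟧} = {3, 4, 5, 6, 9, 11}
⟦which broke⟧ = ⟦broke⟧ = {1, 6, 8, 9, 11}
⟦book⟧ = {1, 6, 7, 8, 9, 10, 11}
… ∩ ⟦below 6⟧ = {1, 6, 7, 8, 9, 10, 11} ∩ {3, 4, 5, 6, 9, 11} = {6, 9, 11}
… ∩ ⟦which broke⟧ = {6, 9, 11} ∩ {1, 6, 8, 9, 11} = {6, 9, 11}
… ∩ ⟦large⟧ = {6, 9, 11} ∩ {2, 5, 6, 7, 8, 9, 10, 11} = {6, 9, 11}
… ∩ ⟦old⟧ = {6, 9, 11} ∩ {3, 4, 5, 6, 7, 9} = {6, 9}
So ⟦large old book below 6 which broke⟧ = {6, 9}.

{6, 9}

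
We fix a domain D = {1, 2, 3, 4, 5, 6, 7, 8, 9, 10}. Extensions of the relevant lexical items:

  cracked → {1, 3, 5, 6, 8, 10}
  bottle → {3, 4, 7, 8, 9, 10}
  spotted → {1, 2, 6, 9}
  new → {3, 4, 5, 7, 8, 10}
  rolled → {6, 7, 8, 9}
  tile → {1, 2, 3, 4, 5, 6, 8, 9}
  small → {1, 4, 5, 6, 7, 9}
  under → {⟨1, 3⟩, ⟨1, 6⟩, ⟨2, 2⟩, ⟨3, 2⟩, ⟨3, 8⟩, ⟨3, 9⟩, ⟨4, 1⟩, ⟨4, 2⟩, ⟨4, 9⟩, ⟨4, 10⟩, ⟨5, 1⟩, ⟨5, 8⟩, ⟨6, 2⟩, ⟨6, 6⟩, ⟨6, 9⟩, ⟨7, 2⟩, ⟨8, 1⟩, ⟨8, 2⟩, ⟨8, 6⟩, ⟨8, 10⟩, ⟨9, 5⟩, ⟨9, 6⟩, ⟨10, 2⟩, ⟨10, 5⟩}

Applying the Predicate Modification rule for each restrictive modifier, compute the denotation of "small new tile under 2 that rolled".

⟦under 2⟧ = {x : ⟨x, 2⟩ ∈ ⟦under⟧} = {2, 3, 4, 6, 7, 8, 10}
⟦that rolled⟧ = ⟦rolled⟧ = {6, 7, 8, 9}
⟦tile⟧ = {1, 2, 3, 4, 5, 6, 8, 9}
… ∩ ⟦under 2⟧ = {1, 2, 3, 4, 5, 6, 8, 9} ∩ {2, 3, 4, 6, 7, 8, 10} = {2, 3, 4, 6, 8}
… ∩ ⟦that rolled⟧ = {2, 3, 4, 6, 8} ∩ {6, 7, 8, 9} = {6, 8}
… ∩ ⟦small⟧ = {6, 8} ∩ {1, 4, 5, 6, 7, 9} = {6}
… ∩ ⟦new⟧ = {6} ∩ {3, 4, 5, 7, 8, 10} = ∅
So ⟦small new tile under 2 that rolled⟧ = ∅.

∅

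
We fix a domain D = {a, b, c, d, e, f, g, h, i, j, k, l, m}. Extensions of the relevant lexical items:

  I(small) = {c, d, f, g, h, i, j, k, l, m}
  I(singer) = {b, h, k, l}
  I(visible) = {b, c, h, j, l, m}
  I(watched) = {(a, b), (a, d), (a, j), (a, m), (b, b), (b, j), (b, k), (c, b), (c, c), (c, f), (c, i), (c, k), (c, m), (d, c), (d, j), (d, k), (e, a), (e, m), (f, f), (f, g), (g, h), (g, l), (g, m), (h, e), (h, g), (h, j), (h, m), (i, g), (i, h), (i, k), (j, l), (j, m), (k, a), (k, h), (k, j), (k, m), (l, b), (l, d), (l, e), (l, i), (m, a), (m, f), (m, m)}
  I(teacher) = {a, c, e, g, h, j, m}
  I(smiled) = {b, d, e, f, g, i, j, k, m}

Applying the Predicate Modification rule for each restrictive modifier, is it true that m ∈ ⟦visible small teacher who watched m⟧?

yes

⟦who watched m⟧ = {x : ⟨x, m⟩ ∈ ⟦watched⟧} = {a, c, e, g, h, j, k, m}
⟦teacher⟧ = {a, c, e, g, h, j, m}
… ∩ ⟦who watched m⟧ = {a, c, e, g, h, j, m} ∩ {a, c, e, g, h, j, k, m} = {a, c, e, g, h, j, m}
… ∩ ⟦visible⟧ = {a, c, e, g, h, j, m} ∩ {b, c, h, j, l, m} = {c, h, j, m}
… ∩ ⟦small⟧ = {c, h, j, m} ∩ {c, d, f, g, h, i, j, k, l, m} = {c, h, j, m}
⟦visible small teacher who watched m⟧ = {c, h, j, m}; m ∈ this set.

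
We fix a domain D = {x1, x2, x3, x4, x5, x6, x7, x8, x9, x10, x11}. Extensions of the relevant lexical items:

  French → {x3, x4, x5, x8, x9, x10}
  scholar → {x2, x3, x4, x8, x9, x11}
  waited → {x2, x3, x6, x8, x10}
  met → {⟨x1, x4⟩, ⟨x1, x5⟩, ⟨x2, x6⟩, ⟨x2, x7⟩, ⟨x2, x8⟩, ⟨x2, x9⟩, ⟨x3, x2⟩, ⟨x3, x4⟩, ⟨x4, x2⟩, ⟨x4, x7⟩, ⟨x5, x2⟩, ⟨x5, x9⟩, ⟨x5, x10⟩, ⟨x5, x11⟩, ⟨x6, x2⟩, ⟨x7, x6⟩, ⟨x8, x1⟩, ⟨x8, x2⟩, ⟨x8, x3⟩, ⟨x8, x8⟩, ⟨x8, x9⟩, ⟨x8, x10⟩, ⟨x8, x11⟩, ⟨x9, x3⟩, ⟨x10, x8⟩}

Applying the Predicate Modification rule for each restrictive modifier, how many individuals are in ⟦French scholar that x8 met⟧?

3

⟦that x8 met⟧ = {x : ⟨x8, x⟩ ∈ ⟦met⟧} = {x1, x2, x3, x8, x9, x10, x11}
⟦scholar⟧ = {x2, x3, x4, x8, x9, x11}
… ∩ ⟦that x8 met⟧ = {x2, x3, x4, x8, x9, x11} ∩ {x1, x2, x3, x8, x9, x10, x11} = {x2, x3, x8, x9, x11}
… ∩ ⟦French⟧ = {x2, x3, x8, x9, x11} ∩ {x3, x4, x5, x8, x9, x10} = {x3, x8, x9}
⟦French scholar that x8 met⟧ = {x3, x8, x9}, so the cardinality is 3.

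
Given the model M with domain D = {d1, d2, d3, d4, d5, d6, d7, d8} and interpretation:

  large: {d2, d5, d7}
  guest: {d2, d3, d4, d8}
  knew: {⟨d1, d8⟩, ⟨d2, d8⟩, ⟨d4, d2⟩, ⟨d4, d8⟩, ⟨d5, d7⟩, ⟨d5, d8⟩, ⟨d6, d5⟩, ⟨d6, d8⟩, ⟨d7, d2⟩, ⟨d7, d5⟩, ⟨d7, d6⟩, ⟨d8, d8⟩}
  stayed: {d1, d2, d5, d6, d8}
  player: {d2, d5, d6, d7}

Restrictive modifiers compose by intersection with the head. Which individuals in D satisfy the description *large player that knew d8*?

{d2, d5}

⟦that knew d8⟧ = {x : ⟨x, d8⟩ ∈ ⟦knew⟧} = {d1, d2, d4, d5, d6, d8}
⟦player⟧ = {d2, d5, d6, d7}
… ∩ ⟦that knew d8⟧ = {d2, d5, d6, d7} ∩ {d1, d2, d4, d5, d6, d8} = {d2, d5, d6}
… ∩ ⟦large⟧ = {d2, d5, d6} ∩ {d2, d5, d7} = {d2, d5}
So ⟦large player that knew d8⟧ = {d2, d5}.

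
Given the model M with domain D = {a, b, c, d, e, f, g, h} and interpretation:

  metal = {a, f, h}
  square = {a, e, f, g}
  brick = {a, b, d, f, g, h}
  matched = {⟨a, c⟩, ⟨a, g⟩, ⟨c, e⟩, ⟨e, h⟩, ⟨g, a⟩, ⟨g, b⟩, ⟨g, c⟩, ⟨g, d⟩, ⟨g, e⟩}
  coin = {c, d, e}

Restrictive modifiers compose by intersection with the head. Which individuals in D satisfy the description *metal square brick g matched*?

⟦g matched⟧ = {x : ⟨g, x⟩ ∈ ⟦matched⟧} = {a, b, c, d, e}
⟦brick⟧ = {a, b, d, f, g, h}
… ∩ ⟦g matched⟧ = {a, b, d, f, g, h} ∩ {a, b, c, d, e} = {a, b, d}
… ∩ ⟦metal⟧ = {a, b, d} ∩ {a, f, h} = {a}
… ∩ ⟦square⟧ = {a} ∩ {a, e, f, g} = {a}
So ⟦metal square brick g matched⟧ = {a}.

{a}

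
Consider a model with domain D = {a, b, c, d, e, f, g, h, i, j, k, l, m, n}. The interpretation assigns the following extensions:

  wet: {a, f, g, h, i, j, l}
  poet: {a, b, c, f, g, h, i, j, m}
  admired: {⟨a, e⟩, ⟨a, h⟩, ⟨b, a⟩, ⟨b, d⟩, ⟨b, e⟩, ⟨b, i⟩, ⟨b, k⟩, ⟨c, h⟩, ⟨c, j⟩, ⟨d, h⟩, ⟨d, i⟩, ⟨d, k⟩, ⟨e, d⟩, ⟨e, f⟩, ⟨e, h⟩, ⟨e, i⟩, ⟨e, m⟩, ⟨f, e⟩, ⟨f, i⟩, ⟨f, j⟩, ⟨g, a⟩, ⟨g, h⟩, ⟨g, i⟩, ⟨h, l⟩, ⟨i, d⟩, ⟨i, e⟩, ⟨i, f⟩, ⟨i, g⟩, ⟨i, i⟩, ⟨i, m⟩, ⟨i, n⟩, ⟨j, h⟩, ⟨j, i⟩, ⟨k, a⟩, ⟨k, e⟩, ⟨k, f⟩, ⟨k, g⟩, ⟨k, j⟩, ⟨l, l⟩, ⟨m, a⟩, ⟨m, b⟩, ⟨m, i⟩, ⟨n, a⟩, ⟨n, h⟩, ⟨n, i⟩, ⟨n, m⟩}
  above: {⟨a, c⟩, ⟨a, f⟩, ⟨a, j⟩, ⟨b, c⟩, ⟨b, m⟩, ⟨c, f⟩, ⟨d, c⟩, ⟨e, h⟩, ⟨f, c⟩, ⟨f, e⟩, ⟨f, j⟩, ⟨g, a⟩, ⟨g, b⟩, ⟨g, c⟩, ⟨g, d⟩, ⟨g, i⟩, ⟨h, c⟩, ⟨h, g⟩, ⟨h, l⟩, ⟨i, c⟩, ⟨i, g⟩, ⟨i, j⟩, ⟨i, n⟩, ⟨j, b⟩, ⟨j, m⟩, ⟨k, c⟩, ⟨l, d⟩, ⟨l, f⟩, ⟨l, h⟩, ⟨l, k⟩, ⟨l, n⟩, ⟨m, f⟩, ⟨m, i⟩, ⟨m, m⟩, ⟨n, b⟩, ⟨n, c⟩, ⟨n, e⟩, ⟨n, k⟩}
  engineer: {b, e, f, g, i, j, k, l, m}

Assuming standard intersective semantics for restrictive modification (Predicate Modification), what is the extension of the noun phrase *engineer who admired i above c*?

⟦who admired i⟧ = {x : ⟨x, i⟩ ∈ ⟦admired⟧} = {b, d, e, f, g, i, j, m, n}
⟦above c⟧ = {x : ⟨x, c⟩ ∈ ⟦above⟧} = {a, b, d, f, g, h, i, k, n}
⟦engineer⟧ = {b, e, f, g, i, j, k, l, m}
… ∩ ⟦who admired i⟧ = {b, e, f, g, i, j, k, l, m} ∩ {b, d, e, f, g, i, j, m, n} = {b, e, f, g, i, j, m}
… ∩ ⟦above c⟧ = {b, e, f, g, i, j, m} ∩ {a, b, d, f, g, h, i, k, n} = {b, f, g, i}
So ⟦engineer who admired i above c⟧ = {b, f, g, i}.

{b, f, g, i}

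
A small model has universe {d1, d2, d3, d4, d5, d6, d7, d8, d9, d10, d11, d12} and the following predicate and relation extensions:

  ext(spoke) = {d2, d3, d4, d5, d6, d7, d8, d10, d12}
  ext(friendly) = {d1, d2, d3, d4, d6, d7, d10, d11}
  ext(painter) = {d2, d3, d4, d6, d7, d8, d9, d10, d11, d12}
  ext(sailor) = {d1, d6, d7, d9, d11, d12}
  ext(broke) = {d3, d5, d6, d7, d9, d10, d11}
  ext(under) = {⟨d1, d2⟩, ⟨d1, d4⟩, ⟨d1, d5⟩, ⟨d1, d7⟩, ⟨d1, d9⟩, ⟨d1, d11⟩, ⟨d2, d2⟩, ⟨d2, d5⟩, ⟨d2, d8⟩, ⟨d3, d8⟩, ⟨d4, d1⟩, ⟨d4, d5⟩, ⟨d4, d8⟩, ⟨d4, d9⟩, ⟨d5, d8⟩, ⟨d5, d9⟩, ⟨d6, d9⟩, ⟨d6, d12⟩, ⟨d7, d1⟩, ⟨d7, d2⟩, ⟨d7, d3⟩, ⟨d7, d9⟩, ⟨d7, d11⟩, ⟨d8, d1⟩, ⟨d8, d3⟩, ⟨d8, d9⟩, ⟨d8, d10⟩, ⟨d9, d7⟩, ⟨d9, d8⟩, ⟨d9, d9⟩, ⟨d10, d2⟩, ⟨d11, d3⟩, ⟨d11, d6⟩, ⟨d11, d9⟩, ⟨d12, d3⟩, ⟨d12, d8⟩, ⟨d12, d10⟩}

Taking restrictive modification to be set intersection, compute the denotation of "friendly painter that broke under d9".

⟦that broke⟧ = ⟦broke⟧ = {d3, d5, d6, d7, d9, d10, d11}
⟦under d9⟧ = {x : ⟨x, d9⟩ ∈ ⟦under⟧} = {d1, d4, d5, d6, d7, d8, d9, d11}
⟦painter⟧ = {d2, d3, d4, d6, d7, d8, d9, d10, d11, d12}
… ∩ ⟦that broke⟧ = {d2, d3, d4, d6, d7, d8, d9, d10, d11, d12} ∩ {d3, d5, d6, d7, d9, d10, d11} = {d3, d6, d7, d9, d10, d11}
… ∩ ⟦under d9⟧ = {d3, d6, d7, d9, d10, d11} ∩ {d1, d4, d5, d6, d7, d8, d9, d11} = {d6, d7, d9, d11}
… ∩ ⟦friendly⟧ = {d6, d7, d9, d11} ∩ {d1, d2, d3, d4, d6, d7, d10, d11} = {d6, d7, d11}
So ⟦friendly painter that broke under d9⟧ = {d6, d7, d11}.

{d6, d7, d11}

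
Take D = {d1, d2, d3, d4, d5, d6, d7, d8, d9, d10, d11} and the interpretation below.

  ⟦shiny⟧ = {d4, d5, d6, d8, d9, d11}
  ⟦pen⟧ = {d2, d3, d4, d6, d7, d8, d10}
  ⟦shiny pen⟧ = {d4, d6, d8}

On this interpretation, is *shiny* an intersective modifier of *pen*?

yes

⟦shiny⟧ ∩ ⟦pen⟧ = {d4, d5, d6, d8, d9, d11} ∩ {d2, d3, d4, d6, d7, d8, d10} = {d4, d6, d8}
Observed ⟦shiny pen⟧ = {d4, d6, d8}.
These coincide, so the modifier is intersective here.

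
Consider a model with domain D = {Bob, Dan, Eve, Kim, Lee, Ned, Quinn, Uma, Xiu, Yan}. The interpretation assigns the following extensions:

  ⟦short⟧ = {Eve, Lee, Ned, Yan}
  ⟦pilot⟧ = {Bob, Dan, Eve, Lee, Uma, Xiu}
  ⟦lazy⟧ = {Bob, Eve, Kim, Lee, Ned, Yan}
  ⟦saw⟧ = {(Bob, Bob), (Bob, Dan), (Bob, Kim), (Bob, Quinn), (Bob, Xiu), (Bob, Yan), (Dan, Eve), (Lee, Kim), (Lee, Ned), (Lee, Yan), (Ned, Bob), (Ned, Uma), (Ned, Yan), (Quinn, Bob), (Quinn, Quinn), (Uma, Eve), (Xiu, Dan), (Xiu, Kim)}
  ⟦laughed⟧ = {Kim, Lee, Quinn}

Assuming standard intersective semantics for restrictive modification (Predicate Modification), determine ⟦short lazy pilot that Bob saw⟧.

⟦that Bob saw⟧ = {x : ⟨Bob, x⟩ ∈ ⟦saw⟧} = {Bob, Dan, Kim, Quinn, Xiu, Yan}
⟦pilot⟧ = {Bob, Dan, Eve, Lee, Uma, Xiu}
… ∩ ⟦that Bob saw⟧ = {Bob, Dan, Eve, Lee, Uma, Xiu} ∩ {Bob, Dan, Kim, Quinn, Xiu, Yan} = {Bob, Dan, Xiu}
… ∩ ⟦short⟧ = {Bob, Dan, Xiu} ∩ {Eve, Lee, Ned, Yan} = ∅
… ∩ ⟦lazy⟧ = ∅ ∩ {Bob, Eve, Kim, Lee, Ned, Yan} = ∅
So ⟦short lazy pilot that Bob saw⟧ = ∅.

∅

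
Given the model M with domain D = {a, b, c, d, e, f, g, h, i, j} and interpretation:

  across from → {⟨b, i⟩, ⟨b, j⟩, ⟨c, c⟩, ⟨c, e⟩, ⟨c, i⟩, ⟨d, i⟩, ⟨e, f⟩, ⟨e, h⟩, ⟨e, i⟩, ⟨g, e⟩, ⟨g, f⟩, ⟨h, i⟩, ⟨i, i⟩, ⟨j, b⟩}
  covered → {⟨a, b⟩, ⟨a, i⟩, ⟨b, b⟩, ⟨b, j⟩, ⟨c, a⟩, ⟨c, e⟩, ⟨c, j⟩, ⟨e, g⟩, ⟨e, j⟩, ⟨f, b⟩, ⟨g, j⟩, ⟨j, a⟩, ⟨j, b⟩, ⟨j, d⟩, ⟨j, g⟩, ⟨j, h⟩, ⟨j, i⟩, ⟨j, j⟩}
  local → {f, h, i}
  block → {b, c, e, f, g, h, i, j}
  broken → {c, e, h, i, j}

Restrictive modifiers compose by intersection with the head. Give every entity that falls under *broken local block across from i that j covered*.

⟦across from i⟧ = {x : ⟨x, i⟩ ∈ ⟦across from⟧} = {b, c, d, e, h, i}
⟦that j covered⟧ = {x : ⟨j, x⟩ ∈ ⟦covered⟧} = {a, b, d, g, h, i, j}
⟦block⟧ = {b, c, e, f, g, h, i, j}
… ∩ ⟦across from i⟧ = {b, c, e, f, g, h, i, j} ∩ {b, c, d, e, h, i} = {b, c, e, h, i}
… ∩ ⟦that j covered⟧ = {b, c, e, h, i} ∩ {a, b, d, g, h, i, j} = {b, h, i}
… ∩ ⟦broken⟧ = {b, h, i} ∩ {c, e, h, i, j} = {h, i}
… ∩ ⟦local⟧ = {h, i} ∩ {f, h, i} = {h, i}
So ⟦broken local block across from i that j covered⟧ = {h, i}.

{h, i}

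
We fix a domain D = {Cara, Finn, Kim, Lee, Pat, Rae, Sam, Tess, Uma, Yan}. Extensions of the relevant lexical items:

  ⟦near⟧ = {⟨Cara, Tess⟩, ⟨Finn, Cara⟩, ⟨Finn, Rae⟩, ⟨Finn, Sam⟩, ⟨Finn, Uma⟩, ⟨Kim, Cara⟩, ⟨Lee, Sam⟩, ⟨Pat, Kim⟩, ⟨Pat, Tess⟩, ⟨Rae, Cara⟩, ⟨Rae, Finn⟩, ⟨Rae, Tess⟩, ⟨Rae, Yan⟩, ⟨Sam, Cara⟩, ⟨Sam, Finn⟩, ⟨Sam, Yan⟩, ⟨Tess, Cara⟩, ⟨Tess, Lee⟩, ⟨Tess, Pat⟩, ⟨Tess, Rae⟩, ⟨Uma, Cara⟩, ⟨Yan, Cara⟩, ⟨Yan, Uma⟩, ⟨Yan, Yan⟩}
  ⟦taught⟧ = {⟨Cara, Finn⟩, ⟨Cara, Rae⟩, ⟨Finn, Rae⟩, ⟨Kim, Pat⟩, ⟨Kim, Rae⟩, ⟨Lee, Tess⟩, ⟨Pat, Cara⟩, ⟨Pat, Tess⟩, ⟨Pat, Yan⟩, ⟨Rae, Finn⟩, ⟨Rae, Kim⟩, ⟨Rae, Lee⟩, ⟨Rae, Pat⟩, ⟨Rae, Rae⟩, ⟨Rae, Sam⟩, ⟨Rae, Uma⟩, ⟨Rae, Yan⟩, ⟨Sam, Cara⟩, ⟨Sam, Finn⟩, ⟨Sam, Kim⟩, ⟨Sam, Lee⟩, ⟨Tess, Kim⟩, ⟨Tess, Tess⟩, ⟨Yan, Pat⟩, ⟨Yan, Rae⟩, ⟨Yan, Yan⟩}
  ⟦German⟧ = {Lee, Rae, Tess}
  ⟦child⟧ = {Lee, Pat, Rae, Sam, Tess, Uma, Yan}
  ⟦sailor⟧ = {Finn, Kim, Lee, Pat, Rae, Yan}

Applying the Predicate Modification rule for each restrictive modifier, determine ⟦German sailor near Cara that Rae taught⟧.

⟦near Cara⟧ = {x : ⟨x, Cara⟩ ∈ ⟦near⟧} = {Finn, Kim, Rae, Sam, Tess, Uma, Yan}
⟦that Rae taught⟧ = {x : ⟨Rae, x⟩ ∈ ⟦taught⟧} = {Finn, Kim, Lee, Pat, Rae, Sam, Uma, Yan}
⟦sailor⟧ = {Finn, Kim, Lee, Pat, Rae, Yan}
… ∩ ⟦near Cara⟧ = {Finn, Kim, Lee, Pat, Rae, Yan} ∩ {Finn, Kim, Rae, Sam, Tess, Uma, Yan} = {Finn, Kim, Rae, Yan}
… ∩ ⟦that Rae taught⟧ = {Finn, Kim, Rae, Yan} ∩ {Finn, Kim, Lee, Pat, Rae, Sam, Uma, Yan} = {Finn, Kim, Rae, Yan}
… ∩ ⟦German⟧ = {Finn, Kim, Rae, Yan} ∩ {Lee, Rae, Tess} = {Rae}
So ⟦German sailor near Cara that Rae taught⟧ = {Rae}.

{Rae}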